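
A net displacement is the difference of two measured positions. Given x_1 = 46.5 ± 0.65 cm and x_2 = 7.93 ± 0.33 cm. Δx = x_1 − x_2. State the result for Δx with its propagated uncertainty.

Δx is a linear combination, so absolute uncertainties add in quadrature:
  (δx_1)² = 0.423;  (δx_2)² = 0.109
δΔx = √(0.531) = 0.729 cm
Δx = 38.6 cm.

38.6 ± 0.729 cm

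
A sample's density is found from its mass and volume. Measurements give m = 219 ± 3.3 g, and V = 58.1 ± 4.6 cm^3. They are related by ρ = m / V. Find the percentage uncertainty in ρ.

8.06%

Since ρ is a product/quotient, work with relative uncertainties:
  (1·δm/m)² = (1×0.0151)² = 0.000227;  (-1·δV/V)² = (-1×0.0792)² = 0.00627
δρ/ρ = √(0.00650) = 0.0806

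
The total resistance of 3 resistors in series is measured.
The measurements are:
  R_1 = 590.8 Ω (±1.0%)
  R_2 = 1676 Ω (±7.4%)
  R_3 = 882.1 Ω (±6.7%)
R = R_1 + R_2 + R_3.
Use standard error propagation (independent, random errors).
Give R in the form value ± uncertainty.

Each term contributes (cᵢ δxᵢ)² to (δR)²:
  (δR_1)² = 34.9;  (δR_2)² = 15400;  (δR_3)² = 3490
δR = √(18900) = 138 Ω
R = 3149 Ω.

3149 ± 138 Ω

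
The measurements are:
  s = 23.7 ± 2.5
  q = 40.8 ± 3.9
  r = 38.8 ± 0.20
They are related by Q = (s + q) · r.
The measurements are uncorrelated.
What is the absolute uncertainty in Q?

180

Let u = s + q = 64.5. δu = √(δs² + δq²) = √(6.25 + 15.2) = 4.63, so δu/u = 0.0718.
Q is then a monomial in u, r:
δQ/Q = √((δu/u)² + (1·δr/r)²) = √(0.00516 + 2.66e-05) = 0.0720
Q = 2500, so δQ = 0.0720 × 2500 = 180.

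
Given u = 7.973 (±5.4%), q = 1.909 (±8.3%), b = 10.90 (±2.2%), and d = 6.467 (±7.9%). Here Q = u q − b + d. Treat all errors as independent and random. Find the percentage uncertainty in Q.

14.9%

Let p = u·q = 15.22. δp/p = √((1·δu/u)² + (1·δq/q)²) = √(0.00292 + 0.00689) = 0.0990, so δp = 1.51.
Q = p − b + d: δQ = √(δp² + δb² + δd²) = √(2.27 + 0.0575 + 0.261) = 1.61
Q = 10.79, so δQ/Q = 1.61/10.79 = 0.149.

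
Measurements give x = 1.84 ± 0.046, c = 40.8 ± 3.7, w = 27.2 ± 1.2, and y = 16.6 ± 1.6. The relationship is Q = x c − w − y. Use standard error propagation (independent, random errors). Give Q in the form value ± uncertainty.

31.3 ± 7.34

Let p = x·c = 75.1. δp/p = √((1·δx/x)² + (1·δc/c)²) = √(0.000625 + 0.00822) = 0.0941, so δp = 7.06.
Q = p − w − y: δQ = √(δp² + δw² + δy²) = √(49.9 + 1.44 + 2.56) = 7.34
Q = 31.3.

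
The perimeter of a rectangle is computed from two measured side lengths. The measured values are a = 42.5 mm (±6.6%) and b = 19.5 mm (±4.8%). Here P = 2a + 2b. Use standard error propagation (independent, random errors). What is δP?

5.91 mm

For a sum/difference, combine absolute errors in quadrature:
  (2·δa)² = 31.5;  (2·δb)² = 3.50
δP = √(35.0) = 5.91 mm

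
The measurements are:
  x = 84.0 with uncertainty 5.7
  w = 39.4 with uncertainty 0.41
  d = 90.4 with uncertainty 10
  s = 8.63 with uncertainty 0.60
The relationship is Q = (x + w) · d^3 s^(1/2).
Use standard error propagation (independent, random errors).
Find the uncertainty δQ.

9.02e+07

Let u = x + w = 123. δu = √(δx² + δw²) = √(32.5 + 0.168) = 5.71, so δu/u = 0.0463.
Q is then a monomial in u, d, s:
δQ/Q = √((δu/u)² + (3·δd/d)² + (½·δs/s)²) = √(0.00214 + 0.110 + 0.00121) = 0.337
Q = 2.68e+08, so δQ = 0.337 × 2.68e+08 = 9.02e+07.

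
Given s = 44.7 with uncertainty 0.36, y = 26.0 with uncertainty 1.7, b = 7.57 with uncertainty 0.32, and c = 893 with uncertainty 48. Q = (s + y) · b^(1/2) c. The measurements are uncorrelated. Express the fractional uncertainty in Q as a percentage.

Let u = s + y = 70.7. δu = √(δs² + δy²) = √(0.130 + 2.89) = 1.74, so δu/u = 0.0246.
Q is then a monomial in u, b, c:
δQ/Q = √((δu/u)² + (½·δb/b)² + (1·δc/c)²) = √(0.000604 + 0.000447 + 0.00289) = 0.0628

6.28%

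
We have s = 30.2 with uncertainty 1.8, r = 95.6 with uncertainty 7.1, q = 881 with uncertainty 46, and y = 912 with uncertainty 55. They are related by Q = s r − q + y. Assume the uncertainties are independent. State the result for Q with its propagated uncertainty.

2920 ± 284

Let p = s·r = 2890. δp/p = √((1·δs/s)² + (1·δr/r)²) = √(0.00355 + 0.00552) = 0.0952, so δp = 275.
Q = p − q + y: δQ = √(δp² + δq² + δy²) = √(75600 + 2120 + 3020) = 284
Q = 2920.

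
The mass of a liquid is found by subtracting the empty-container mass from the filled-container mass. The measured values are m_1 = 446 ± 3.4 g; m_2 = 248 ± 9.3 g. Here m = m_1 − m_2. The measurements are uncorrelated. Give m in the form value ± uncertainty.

m is a linear combination, so absolute uncertainties add in quadrature:
  (δm_1)² = 11.6;  (δm_2)² = 86.5
δm = √(98.1) = 9.90 g
m = 198 g.

198 ± 9.90 g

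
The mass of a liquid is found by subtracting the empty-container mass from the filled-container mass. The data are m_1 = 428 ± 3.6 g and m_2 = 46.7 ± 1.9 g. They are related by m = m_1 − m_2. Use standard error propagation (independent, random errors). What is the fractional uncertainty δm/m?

0.0107

Each term contributes (cᵢ δxᵢ)² to (δm)²:
  (δm_1)² = 13.0;  (δm_2)² = 3.61
δm = √(16.6) = 4.07 g
m = 381 g, so δm/m = 4.07/381 = 0.0107.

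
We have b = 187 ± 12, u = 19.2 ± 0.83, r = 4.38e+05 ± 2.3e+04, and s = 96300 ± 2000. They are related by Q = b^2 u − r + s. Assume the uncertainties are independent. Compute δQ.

93800

Let p = b^2·u = 6.71e+05. δp/p = √((2·δb/b)² + (1·δu/u)²) = √(0.0165 + 0.00187) = 0.135, so δp = 90900.
Q = p − r + s: δQ = √(δp² + δr² + δs²) = √(8.27e+09 + 5.29e+08 + 4e+06) = 93800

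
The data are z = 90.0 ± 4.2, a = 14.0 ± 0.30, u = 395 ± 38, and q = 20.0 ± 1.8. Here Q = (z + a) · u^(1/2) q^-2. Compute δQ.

0.985

Let w = z + a = 104. δw = √(δz² + δa²) = √(17.6 + 0.0900) = 4.21, so δw/w = 0.0405.
Q is then a monomial in w, u, q:
δQ/Q = √((δw/w)² + (½·δu/u)² + (-2·δq/q)²) = √(0.00164 + 0.00231 + 0.0324) = 0.191
Q = 5.17, so δQ = 0.191 × 5.17 = 0.985.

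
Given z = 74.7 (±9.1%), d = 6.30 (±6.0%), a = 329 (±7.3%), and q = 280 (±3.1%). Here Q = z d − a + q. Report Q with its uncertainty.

422 ± 57.3

Let p = z·d = 471. δp/p = √((1·δz/z)² + (1·δd/d)²) = √(0.00828 + 0.00360) = 0.109, so δp = 51.3.
Q = p − a + q: δQ = √(δp² + δa² + δq²) = √(2630 + 577 + 75.3) = 57.3
Q = 422.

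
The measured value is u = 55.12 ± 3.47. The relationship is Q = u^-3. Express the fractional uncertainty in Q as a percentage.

18.9%

Q ∝ u^-3, so δQ/Q = |-3| · δu/u = 3 × 0.0630 = 0.189.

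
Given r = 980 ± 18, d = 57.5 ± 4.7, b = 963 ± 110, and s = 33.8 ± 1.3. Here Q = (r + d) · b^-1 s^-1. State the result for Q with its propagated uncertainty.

0.0319 ± 0.00388

Let u = r + d = 1040. δu = √(δr² + δd²) = √(324 + 22.1) = 18.6, so δu/u = 0.0179.
Q is then a monomial in u, b, s:
δQ/Q = √((δu/u)² + (-1·δb/b)² + (-1·δs/s)²) = √(0.000322 + 0.0130 + 0.00148) = 0.122
Q = 0.0319, so δQ = 0.122 × 0.0319 = 0.00388.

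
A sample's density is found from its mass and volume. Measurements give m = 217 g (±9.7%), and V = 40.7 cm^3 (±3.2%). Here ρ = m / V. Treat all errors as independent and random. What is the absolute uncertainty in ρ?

0.545 g/cm^3

Each factor contributes (exponent × relative error)² to (δρ/ρ)²:
  (1·δm/m)² = (1×0.0970)² = 0.00941;  (-1·δV/V)² = (-1×0.0320)² = 0.00102
δρ/ρ = √(0.0104) = 0.102
ρ = 5.33 g/cm^3, so δρ = 0.102 × 5.33 = 0.545 g/cm^3.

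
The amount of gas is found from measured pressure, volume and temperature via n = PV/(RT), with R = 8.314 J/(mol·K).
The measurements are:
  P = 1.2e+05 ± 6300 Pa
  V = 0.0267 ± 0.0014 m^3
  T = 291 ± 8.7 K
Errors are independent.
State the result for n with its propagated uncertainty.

Each factor contributes (exponent × relative error)² to (δn/n)²:
  (1·δP/P)² = (1×0.0525)² = 0.00276;  (1·δV/V)² = (1×0.0524)² = 0.00275;  (-1·δT/T)² = (-1×0.0299)² = 0.000894
δn/n = √(0.00640) = 0.0800
n = 1.32 mol, so δn = 0.0800 × 1.32 = 0.106 mol.

1.32 ± 0.106 mol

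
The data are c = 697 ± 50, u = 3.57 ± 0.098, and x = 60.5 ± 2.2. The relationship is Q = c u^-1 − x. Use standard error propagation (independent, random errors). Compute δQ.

15.2

Let p = c·u^-1 = 195. δp/p = √((1·δc/c)² + (-1·δu/u)²) = √(0.00515 + 0.000754) = 0.0768, so δp = 15.0.
Q = p − x: δQ = √(δp² + δx²) = √(225 + 4.84) = 15.2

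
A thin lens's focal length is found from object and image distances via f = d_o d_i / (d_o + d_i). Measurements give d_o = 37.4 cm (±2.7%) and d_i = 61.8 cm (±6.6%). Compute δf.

0.700 cm

∂f/∂d_o = (d_i/(d_o+d_i))² = 0.388;  ∂f/∂d_i = (d_o/(d_o+d_i))² = 0.142
δf = √((∂f/∂d_o · δd_o)² + (∂f/∂d_i · δd_i)²) = √(0.154 + 0.336) = 0.700 cm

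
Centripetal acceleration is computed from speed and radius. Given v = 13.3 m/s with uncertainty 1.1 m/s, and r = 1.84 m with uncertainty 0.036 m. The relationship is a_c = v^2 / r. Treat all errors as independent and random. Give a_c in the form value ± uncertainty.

Each factor contributes (exponent × relative error)² to (δa_c/a_c)²:
  (2·δv/v)² = (2×0.0827)² = 0.0274;  (-1·δr/r)² = (-1×0.0196)² = 0.000383
δa_c/a_c = √(0.0277) = 0.167
a_c = 96.1 m/s^2, so δa_c = 0.167 × 96.1 = 16.0 m/s^2.

96.1 ± 16.0 m/s^2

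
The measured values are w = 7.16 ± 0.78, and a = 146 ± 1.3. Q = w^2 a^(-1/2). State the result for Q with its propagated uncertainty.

4.24 ± 0.925

Each factor contributes (exponent × relative error)² to (δQ/Q)²:
  (2·δw/w)² = (2×0.109)² = 0.0475;  (−½·δa/a)² = (-0.5×0.00890)² = 1.98e-05
δQ/Q = √(0.0475) = 0.218
Q = 4.24, so δQ = 0.218 × 4.24 = 0.925.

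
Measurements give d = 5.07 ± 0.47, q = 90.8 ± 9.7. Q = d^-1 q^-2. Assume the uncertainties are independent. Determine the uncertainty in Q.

Since Q is a product/quotient, work with relative uncertainties:
  (-1·δd/d)² = (-1×0.0927)² = 0.00859;  (-2·δq/q)² = (-2×0.107)² = 0.0456
δQ/Q = √(0.0542) = 0.233
Q = 2.39e-05, so δQ = 0.233 × 2.39e-05 = 5.57e-06.

5.57e-06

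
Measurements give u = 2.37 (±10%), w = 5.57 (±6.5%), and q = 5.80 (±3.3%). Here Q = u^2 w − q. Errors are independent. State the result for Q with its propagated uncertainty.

25.5 ± 6.58

Let p = u^2·w = 31.3. δp/p = √((2·δu/u)² + (1·δw/w)²) = √(0.0400 + 0.00423) = 0.210, so δp = 6.58.
Q = p − q: δQ = √(δp² + δq²) = √(43.3 + 0.0366) = 6.58
Q = 25.5.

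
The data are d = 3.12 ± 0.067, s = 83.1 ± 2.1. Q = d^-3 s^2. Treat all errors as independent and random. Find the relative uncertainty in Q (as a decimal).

0.0819

For a monomial Q ∝ d^-3, s^2, fractional errors add in quadrature:
  (-3·δd/d)² = (-3×0.0215)² = 0.00415;  (2·δs/s)² = (2×0.0253)² = 0.00255
δQ/Q = √(0.00670) = 0.0819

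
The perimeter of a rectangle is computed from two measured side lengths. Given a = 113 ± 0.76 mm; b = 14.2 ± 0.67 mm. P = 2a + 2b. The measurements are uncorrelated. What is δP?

P is a linear combination, so absolute uncertainties add in quadrature:
  (2·δa)² = 2.31;  (2·δb)² = 1.80
δP = √(4.11) = 2.03 mm

2.03 mm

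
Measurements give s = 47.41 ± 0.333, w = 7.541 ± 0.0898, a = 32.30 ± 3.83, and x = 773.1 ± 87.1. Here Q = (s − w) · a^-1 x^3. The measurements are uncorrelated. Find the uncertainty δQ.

2.04e+08

Let u = s − w = 39.87. δu = √(δs² + δw²) = √(0.111 + 0.00806) = 0.345, so δu/u = 0.00865.
Q is then a monomial in u, a, x:
δQ/Q = √((δu/u)² + (-1·δa/a)² + (3·δx/x)²) = √(7.48e-05 + 0.0141 + 0.114) = 0.358
Q = 5.703e+08, so δQ = 0.358 × 5.703e+08 = 2.04e+08.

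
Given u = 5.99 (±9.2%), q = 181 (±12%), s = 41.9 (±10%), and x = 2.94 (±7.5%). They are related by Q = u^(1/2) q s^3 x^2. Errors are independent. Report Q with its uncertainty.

(2.82 ± 1.01) × 10^8

Since Q is a product/quotient, work with relative uncertainties:
  (½·δu/u)² = (0.5×0.0920)² = 0.00212;  (1·δq/q)² = (1×0.120)² = 0.0144;  (3·δs/s)² = (3×0.100)² = 0.0900;  (2·δx/x)² = (2×0.0750)² = 0.0225
δQ/Q = √(0.129) = 0.359
Q = 2.82e+08, so δQ = 0.359 × 2.82e+08 = 1.01e+08.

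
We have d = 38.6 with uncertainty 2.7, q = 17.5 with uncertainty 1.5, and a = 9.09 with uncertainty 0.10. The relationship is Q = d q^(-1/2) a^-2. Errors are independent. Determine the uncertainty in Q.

Relative error in a monomial: (δQ/Q)² = Σ (nᵢ · δxᵢ/xᵢ)².
  (1·δd/d)² = (1×0.0699)² = 0.00489;  (−½·δq/q)² = (-0.5×0.0857)² = 0.00184;  (-2·δa/a)² = (-2×0.0110)² = 0.000484
δQ/Q = √(0.00721) = 0.0849
Q = 0.112, so δQ = 0.0849 × 0.112 = 0.00948.

0.00948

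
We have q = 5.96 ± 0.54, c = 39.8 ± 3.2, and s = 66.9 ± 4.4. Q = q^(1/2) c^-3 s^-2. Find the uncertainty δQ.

2.41e-09

Relative error in a monomial: (δQ/Q)² = Σ (nᵢ · δxᵢ/xᵢ)².
  (½·δq/q)² = (0.5×0.0906)² = 0.00205;  (-3·δc/c)² = (-3×0.0804)² = 0.0582;  (-2·δs/s)² = (-2×0.0658)² = 0.0173
δQ/Q = √(0.0775) = 0.278
Q = 8.65e-09, so δQ = 0.278 × 8.65e-09 = 2.41e-09.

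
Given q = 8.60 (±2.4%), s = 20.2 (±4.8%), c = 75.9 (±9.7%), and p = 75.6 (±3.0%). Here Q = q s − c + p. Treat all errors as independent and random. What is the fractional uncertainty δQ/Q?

0.0697

Let w = q·s = 174. δw/w = √((1·δq/q)² + (1·δs/s)²) = √(0.000576 + 0.00230) = 0.0537, so δw = 9.32.
Q = w − c + p: δQ = √(δw² + δc² + δp²) = √(86.9 + 54.2 + 5.14) = 12.1
Q = 173, so δQ/Q = 12.1/173 = 0.0697.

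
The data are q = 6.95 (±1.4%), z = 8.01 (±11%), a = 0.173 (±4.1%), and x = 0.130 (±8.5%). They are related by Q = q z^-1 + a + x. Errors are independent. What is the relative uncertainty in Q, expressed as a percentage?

8.29%

Let p = q·z^-1 = 0.868. δp/p = √((1·δq/q)² + (-1·δz/z)²) = √(0.000196 + 0.0121) = 0.111, so δp = 0.0962.
Q = p + a + x: δQ = √(δp² + δa² + δx²) = √(0.00926 + 5.03e-05 + 0.000122) = 0.0971
Q = 1.17, so δQ/Q = 0.0971/1.17 = 0.0829.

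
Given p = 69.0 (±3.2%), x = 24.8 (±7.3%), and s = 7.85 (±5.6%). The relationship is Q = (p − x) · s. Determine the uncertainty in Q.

Let u = p − x = 44.2. δu = √(δp² + δx²) = √(4.88 + 3.28) = 2.86, so δu/u = 0.0646.
Q is then a monomial in u, s:
δQ/Q = √((δu/u)² + (1·δs/s)²) = √(0.00417 + 0.00314) = 0.0855
Q = 347, so δQ = 0.0855 × 347 = 29.7.

29.7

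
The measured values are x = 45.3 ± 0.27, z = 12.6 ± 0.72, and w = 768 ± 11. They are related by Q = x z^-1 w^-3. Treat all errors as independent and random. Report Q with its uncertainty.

Relative error in a monomial: (δQ/Q)² = Σ (nᵢ · δxᵢ/xᵢ)².
  (1·δx/x)² = (1×0.00596)² = 3.55e-05;  (-1·δz/z)² = (-1×0.0571)² = 0.00327;  (-3·δw/w)² = (-3×0.0143)² = 0.00185
δQ/Q = √(0.00515) = 0.0717
Q = 7.94e-09, so δQ = 0.0717 × 7.94e-09 = 5.69e-10.

(7.94 ± 0.569) × 10^-9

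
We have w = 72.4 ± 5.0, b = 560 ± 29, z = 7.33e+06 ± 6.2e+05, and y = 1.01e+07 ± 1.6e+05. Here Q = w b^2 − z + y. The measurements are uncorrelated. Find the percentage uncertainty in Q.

Let p = w·b^2 = 2.27e+07. δp/p = √((1·δw/w)² + (2·δb/b)²) = √(0.00477 + 0.0107) = 0.124, so δp = 2.83e+06.
Q = p − z + y: δQ = √(δp² + δz² + δy²) = √(7.99e+12 + 3.84e+11 + 2.56e+10) = 2.9e+06
Q = 2.55e+07, so δQ/Q = 2.9e+06/2.55e+07 = 0.114.

11.4%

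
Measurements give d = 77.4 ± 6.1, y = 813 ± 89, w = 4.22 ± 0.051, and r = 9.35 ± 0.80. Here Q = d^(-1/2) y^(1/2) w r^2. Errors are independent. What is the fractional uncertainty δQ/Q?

Relative error in a monomial: (δQ/Q)² = Σ (nᵢ · δxᵢ/xᵢ)².
  (−½·δd/d)² = (-0.5×0.0788)² = 0.00155;  (½·δy/y)² = (0.5×0.109)² = 0.00300;  (1·δw/w)² = (1×0.0121)² = 0.000146;  (2·δr/r)² = (2×0.0856)² = 0.0293
δQ/Q = √(0.0340) = 0.184

0.184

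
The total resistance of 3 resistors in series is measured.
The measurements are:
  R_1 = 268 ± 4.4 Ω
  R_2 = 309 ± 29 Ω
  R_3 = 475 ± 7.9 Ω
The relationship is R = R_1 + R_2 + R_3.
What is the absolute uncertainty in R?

30.4 Ω

For a sum/difference, combine absolute errors in quadrature:
  (δR_1)² = 19.4;  (δR_2)² = 841;  (δR_3)² = 62.4
δR = √(923) = 30.4 Ω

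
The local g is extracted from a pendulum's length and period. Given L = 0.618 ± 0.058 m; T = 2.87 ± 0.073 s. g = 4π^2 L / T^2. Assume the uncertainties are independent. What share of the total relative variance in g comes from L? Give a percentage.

77.3%

(δg/g)² = (1·δL/L)² + (-2·δT/T)²
  L term: (1×0.0939)² = 0.00881
  T term: (-2×0.0254)² = 0.00259
Total = 0.0114. Share from L = 0.00881/0.0114 = 0.773.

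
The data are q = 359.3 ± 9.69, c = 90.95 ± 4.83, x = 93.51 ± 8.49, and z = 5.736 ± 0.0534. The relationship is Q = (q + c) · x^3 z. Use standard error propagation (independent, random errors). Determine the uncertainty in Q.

Let u = q + c = 450.2. δu = √(δq² + δc²) = √(93.9 + 23.3) = 10.8, so δu/u = 0.0240.
Q is then a monomial in u, x, z:
δQ/Q = √((δu/u)² + (3·δx/x)² + (1·δz/z)²) = √(0.000578 + 0.0742 + 8.67e-05) = 0.274
Q = 2.112e+09, so δQ = 0.274 × 2.112e+09 = 5.78e+08.

5.78e+08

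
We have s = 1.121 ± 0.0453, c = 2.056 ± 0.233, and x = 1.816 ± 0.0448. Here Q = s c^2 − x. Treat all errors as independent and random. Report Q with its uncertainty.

2.923 ± 1.09

Let p = s·c^2 = 4.739. δp/p = √((1·δs/s)² + (2·δc/c)²) = √(0.00163 + 0.0514) = 0.230, so δp = 1.09.
Q = p − x: δQ = √(δp² + δx²) = √(1.19 + 0.00201) = 1.09
Q = 2.923.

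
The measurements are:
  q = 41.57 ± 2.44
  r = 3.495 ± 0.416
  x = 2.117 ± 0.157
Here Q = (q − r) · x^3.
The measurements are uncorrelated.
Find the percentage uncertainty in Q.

23.2%

Let u = q − r = 38.08. δu = √(δq² + δr²) = √(5.95 + 0.173) = 2.48, so δu/u = 0.0650.
Q is then a monomial in u, x:
δQ/Q = √((δu/u)² + (3·δx/x)²) = √(0.00423 + 0.0495) = 0.232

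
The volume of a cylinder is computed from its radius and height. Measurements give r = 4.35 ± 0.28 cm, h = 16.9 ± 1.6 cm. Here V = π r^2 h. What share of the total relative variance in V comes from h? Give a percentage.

35.1%

(δV/V)² = (2·δr/r)² + (1·δh/h)²
  r term: (2×0.0644)² = 0.0166
  h term: (1×0.0947)² = 0.00896
Total = 0.0255. Share from h = 0.00896/0.0255 = 0.351.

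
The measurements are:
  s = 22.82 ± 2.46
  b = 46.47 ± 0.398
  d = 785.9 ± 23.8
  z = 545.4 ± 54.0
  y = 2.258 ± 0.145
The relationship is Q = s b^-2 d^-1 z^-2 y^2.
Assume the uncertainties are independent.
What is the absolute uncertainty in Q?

Relative error in a monomial: (δQ/Q)² = Σ (nᵢ · δxᵢ/xᵢ)².
  (1·δs/s)² = (1×0.108)² = 0.0116;  (-2·δb/b)² = (-2×0.00856)² = 0.000293;  (-1·δd/d)² = (-1×0.0303)² = 0.000917;  (-2·δz/z)² = (-2×0.0990)² = 0.0392;  (2·δy/y)² = (2×0.0642)² = 0.0165
δQ/Q = √(0.0685) = 0.262
Q = 2.305e-10, so δQ = 0.262 × 2.305e-10 = 6.03e-11.

6.03e-11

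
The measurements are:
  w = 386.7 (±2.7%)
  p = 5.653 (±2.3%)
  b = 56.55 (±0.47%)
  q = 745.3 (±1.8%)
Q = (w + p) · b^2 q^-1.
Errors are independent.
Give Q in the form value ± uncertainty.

1683 ± 56.4

Let u = w + p = 392.4. δu = √(δw² + δp²) = √(109 + 0.0169) = 10.4, so δu/u = 0.0266.
Q is then a monomial in u, b, q:
δQ/Q = √((δu/u)² + (2·δb/b)² + (-1·δq/q)²) = √(0.000708 + 8.84e-05 + 0.000324) = 0.0335
Q = 1683, so δQ = 0.0335 × 1683 = 56.4.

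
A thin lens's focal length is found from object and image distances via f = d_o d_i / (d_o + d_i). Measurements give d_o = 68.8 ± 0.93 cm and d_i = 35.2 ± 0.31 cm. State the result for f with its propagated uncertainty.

∂f/∂d_o = (d_i/(d_o+d_i))² = 0.115;  ∂f/∂d_i = (d_o/(d_o+d_i))² = 0.438
δf = √((∂f/∂d_o · δd_o)² + (∂f/∂d_i · δd_i)²) = √(0.0114 + 0.0184) = 0.172 cm
f = 23.3 cm.

23.3 ± 0.172 cm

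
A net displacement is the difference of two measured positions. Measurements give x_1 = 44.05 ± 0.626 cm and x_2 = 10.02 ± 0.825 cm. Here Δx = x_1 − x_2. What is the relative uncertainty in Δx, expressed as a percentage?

Each term contributes (cᵢ δxᵢ)² to (δΔx)²:
  (δx_1)² = 0.392;  (δx_2)² = 0.681
δΔx = √(1.07) = 1.04 cm
Δx = 34.03 cm, so δΔx/Δx = 1.04/34.03 = 0.0304.

3.04%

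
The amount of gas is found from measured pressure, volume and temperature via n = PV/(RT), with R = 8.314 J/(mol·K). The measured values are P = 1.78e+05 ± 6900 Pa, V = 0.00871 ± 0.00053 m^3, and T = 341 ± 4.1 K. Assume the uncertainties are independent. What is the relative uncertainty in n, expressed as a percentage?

7.31%

Relative error in a monomial: (δn/n)² = Σ (nᵢ · δxᵢ/xᵢ)².
  (1·δP/P)² = (1×0.0388)² = 0.00150;  (1·δV/V)² = (1×0.0608)² = 0.00370;  (-1·δT/T)² = (-1×0.0120)² = 0.000145
δn/n = √(0.00535) = 0.0731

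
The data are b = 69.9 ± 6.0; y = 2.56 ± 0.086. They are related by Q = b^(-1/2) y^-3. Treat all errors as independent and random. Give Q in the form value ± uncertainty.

0.00713 ± 0.000781

Each factor contributes (exponent × relative error)² to (δQ/Q)²:
  (−½·δb/b)² = (-0.5×0.0858)² = 0.00184;  (-3·δy/y)² = (-3×0.0336)² = 0.0102
δQ/Q = √(0.0120) = 0.110
Q = 0.00713, so δQ = 0.110 × 0.00713 = 0.000781.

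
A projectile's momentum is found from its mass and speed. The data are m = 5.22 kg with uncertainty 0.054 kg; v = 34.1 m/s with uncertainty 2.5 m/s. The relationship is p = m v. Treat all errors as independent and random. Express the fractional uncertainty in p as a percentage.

7.40%

Products/powers → add relative errors in quadrature, weighted by exponent:
  (1·δm/m)² = (1×0.0103)² = 0.000107;  (1·δv/v)² = (1×0.0733)² = 0.00537
δp/p = √(0.00548) = 0.0740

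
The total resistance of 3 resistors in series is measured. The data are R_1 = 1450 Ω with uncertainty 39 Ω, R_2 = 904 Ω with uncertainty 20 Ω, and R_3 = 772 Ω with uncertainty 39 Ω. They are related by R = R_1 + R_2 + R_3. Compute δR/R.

0.0188

R is a linear combination, so absolute uncertainties add in quadrature:
  (δR_1)² = 1520;  (δR_2)² = 400;  (δR_3)² = 1520
δR = √(3440) = 58.7 Ω
R = 3130 Ω, so δR/R = 58.7/3130 = 0.0188.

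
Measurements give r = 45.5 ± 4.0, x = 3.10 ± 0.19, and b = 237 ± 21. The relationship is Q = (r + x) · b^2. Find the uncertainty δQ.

5.33e+05

Let u = r + x = 48.6. δu = √(δr² + δx²) = √(16.0 + 0.0361) = 4.00, so δu/u = 0.0824.
Q is then a monomial in u, b:
δQ/Q = √((δu/u)² + (2·δb/b)²) = √(0.00679 + 0.0314) = 0.195
Q = 2.73e+06, so δQ = 0.195 × 2.73e+06 = 5.33e+05.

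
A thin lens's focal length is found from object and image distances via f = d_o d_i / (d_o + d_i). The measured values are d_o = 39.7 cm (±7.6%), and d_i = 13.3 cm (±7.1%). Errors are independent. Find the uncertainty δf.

0.563 cm

∂f/∂d_o = (d_i/(d_o+d_i))² = 0.0630;  ∂f/∂d_i = (d_o/(d_o+d_i))² = 0.561
δf = √((∂f/∂d_o · δd_o)² + (∂f/∂d_i · δd_i)²) = √(0.0361 + 0.281) = 0.563 cm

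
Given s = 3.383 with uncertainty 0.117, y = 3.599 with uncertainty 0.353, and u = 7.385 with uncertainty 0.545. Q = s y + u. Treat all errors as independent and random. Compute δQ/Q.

0.0705

Let p = s·y = 12.18. δp/p = √((1·δs/s)² + (1·δy/y)²) = √(0.00120 + 0.00962) = 0.104, so δp = 1.27.
Q = p + u: δQ = √(δp² + δu²) = √(1.60 + 0.297) = 1.38
Q = 19.56, so δQ/Q = 1.38/19.56 = 0.0705.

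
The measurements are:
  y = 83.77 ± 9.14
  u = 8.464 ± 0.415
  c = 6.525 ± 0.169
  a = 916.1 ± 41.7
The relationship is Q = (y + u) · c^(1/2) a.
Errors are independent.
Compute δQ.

23700

Let w = y + u = 92.23. δw = √(δy² + δu²) = √(83.5 + 0.172) = 9.15, so δw/w = 0.0992.
Q is then a monomial in w, c, a:
δQ/Q = √((δw/w)² + (½·δc/c)² + (1·δa/a)²) = √(0.00984 + 0.000168 + 0.00207) = 0.110
Q = 215800, so δQ = 0.110 × 215800 = 23700.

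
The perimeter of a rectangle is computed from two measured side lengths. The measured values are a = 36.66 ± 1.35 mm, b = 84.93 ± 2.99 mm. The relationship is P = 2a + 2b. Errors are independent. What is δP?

P is a linear combination, so absolute uncertainties add in quadrature:
  (2·δa)² = 7.29;  (2·δb)² = 35.8
δP = √(43.1) = 6.56 mm

6.56 mm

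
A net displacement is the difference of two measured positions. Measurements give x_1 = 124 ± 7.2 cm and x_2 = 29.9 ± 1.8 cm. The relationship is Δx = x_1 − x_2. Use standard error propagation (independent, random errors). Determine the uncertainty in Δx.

Sums and differences: (δΔx)² = Σ (cᵢ δxᵢ)².
  (δx_1)² = 51.8;  (δx_2)² = 3.24
δΔx = √(55.1) = 7.42 cm

7.42 cm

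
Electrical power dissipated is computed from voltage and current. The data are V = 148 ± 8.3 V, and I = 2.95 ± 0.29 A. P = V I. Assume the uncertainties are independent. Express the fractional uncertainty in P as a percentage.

11.3%

Each factor contributes (exponent × relative error)² to (δP/P)²:
  (1·δV/V)² = (1×0.0561)² = 0.00315;  (1·δI/I)² = (1×0.0983)² = 0.00966
δP/P = √(0.0128) = 0.113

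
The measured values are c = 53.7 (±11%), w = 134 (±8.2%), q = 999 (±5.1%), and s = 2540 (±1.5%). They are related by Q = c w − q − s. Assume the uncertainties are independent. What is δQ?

989

Let p = c·w = 7200. δp/p = √((1·δc/c)² + (1·δw/w)²) = √(0.0121 + 0.00672) = 0.137, so δp = 987.
Q = p − q − s: δQ = √(δp² + δq² + δs²) = √(9.75e+05 + 2600 + 1450) = 989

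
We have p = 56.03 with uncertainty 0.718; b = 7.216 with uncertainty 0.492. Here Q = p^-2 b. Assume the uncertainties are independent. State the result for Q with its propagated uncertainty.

0.002299 ± 0.000167

Relative error in a monomial: (δQ/Q)² = Σ (nᵢ · δxᵢ/xᵢ)².
  (-2·δp/p)² = (-2×0.0128)² = 0.000657;  (1·δb/b)² = (1×0.0682)² = 0.00465
δQ/Q = √(0.00531) = 0.0728
Q = 0.002299, so δQ = 0.0728 × 0.002299 = 0.000167.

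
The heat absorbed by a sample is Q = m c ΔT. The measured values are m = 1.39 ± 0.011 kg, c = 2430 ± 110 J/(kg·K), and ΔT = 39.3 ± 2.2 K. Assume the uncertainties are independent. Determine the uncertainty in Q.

9610 J

For a monomial Q ∝ m, c, ΔT, fractional errors add in quadrature:
  (1·δm/m)² = (1×0.00791)² = 6.26e-05;  (1·δc/c)² = (1×0.0453)² = 0.00205;  (1·δΔT/ΔT)² = (1×0.0560)² = 0.00313
δQ/Q = √(0.00525) = 0.0724
Q = 1.33e+05 J, so δQ = 0.0724 × 1.33e+05 = 9610 J.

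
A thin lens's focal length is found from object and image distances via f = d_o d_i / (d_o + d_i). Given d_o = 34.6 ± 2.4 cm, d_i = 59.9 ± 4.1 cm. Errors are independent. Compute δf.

1.11 cm

∂f/∂d_o = (d_i/(d_o+d_i))² = 0.402;  ∂f/∂d_i = (d_o/(d_o+d_i))² = 0.134
δf = √((∂f/∂d_o · δd_o)² + (∂f/∂d_i · δd_i)²) = √(0.930 + 0.302) = 1.11 cm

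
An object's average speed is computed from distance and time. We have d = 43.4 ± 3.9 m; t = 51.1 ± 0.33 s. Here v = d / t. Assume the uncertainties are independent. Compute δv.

Each factor contributes (exponent × relative error)² to (δv/v)²:
  (1·δd/d)² = (1×0.0899)² = 0.00808;  (-1·δt/t)² = (-1×0.00646)² = 4.17e-05
δv/v = √(0.00812) = 0.0901
v = 0.849 m/s, so δv = 0.0901 × 0.849 = 0.0765 m/s.

0.0765 m/s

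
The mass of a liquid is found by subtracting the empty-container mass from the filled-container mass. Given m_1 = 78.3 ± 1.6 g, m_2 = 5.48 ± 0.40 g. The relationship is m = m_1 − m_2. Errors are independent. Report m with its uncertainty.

72.8 ± 1.65 g

Each term contributes (cᵢ δxᵢ)² to (δm)²:
  (δm_1)² = 2.56;  (δm_2)² = 0.160
δm = √(2.72) = 1.65 g
m = 72.8 g.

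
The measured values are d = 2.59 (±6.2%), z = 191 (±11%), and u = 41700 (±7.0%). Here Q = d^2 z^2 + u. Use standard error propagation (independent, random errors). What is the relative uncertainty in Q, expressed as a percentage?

Let p = d^2·z^2 = 2.45e+05. δp/p = √((2·δd/d)² + (2·δz/z)²) = √(0.0154 + 0.0484) = 0.253, so δp = 61800.
Q = p + u: δQ = √(δp² + δu²) = √(3.82e+09 + 8.52e+06) = 61900
Q = 2.86e+05, so δQ/Q = 61900/2.86e+05 = 0.216.

21.6%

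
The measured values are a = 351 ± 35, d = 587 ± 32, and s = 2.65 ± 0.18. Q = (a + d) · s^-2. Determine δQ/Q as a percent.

14.5%

Let u = a + d = 938. δu = √(δa² + δd²) = √(1220 + 1020) = 47.4, so δu/u = 0.0506.
Q is then a monomial in u, s:
δQ/Q = √((δu/u)² + (-2·δs/s)²) = √(0.00256 + 0.0185) = 0.145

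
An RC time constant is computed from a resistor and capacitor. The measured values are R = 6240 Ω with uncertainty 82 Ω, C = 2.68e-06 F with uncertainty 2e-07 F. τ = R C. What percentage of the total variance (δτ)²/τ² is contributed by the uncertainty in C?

97.0%

(δτ/τ)² = (1·δR/R)² + (1·δC/C)²
  R term: (1×0.0131)² = 0.000173
  C term: (1×0.0746)² = 0.00557
Total = 0.00574. Share from C = 0.00557/0.00574 = 0.970.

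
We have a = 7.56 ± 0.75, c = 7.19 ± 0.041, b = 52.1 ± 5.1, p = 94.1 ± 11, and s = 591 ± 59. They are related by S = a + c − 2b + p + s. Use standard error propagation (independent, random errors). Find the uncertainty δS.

60.9

Absolute uncertainties add in quadrature for a linear combination:
  (δa)² = 0.562;  (δc)² = 0.00168;  (2·δb)² = 104;  (δp)² = 121;  (δs)² = 3480
δS = √(3710) = 60.9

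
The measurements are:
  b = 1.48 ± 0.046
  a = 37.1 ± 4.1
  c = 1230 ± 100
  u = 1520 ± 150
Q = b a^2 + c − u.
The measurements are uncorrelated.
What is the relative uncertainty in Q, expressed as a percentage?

28.0%

Let p = b·a^2 = 2040. δp/p = √((1·δb/b)² + (2·δa/a)²) = √(0.000966 + 0.0489) = 0.223, so δp = 455.
Q = p + c − u: δQ = √(δp² + δc² + δu²) = √(2.07e+05 + 10000 + 22500) = 489
Q = 1750, so δQ/Q = 489/1750 = 0.280.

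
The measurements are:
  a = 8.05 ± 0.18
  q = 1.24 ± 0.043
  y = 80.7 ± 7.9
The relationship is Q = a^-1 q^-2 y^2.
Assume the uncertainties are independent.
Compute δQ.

110

Q is a product of powers, so relative uncertainties combine in quadrature:
  (-1·δa/a)² = (-1×0.0224)² = 0.000500;  (-2·δq/q)² = (-2×0.0347)² = 0.00481;  (2·δy/y)² = (2×0.0979)² = 0.0383
δQ/Q = √(0.0436) = 0.209
Q = 526, so δQ = 0.209 × 526 = 110.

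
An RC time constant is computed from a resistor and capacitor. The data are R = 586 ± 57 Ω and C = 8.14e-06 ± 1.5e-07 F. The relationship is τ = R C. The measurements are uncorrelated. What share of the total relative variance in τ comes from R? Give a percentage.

96.5%

(δτ/τ)² = (1·δR/R)² + (1·δC/C)²
  R term: (1×0.0973)² = 0.00946
  C term: (1×0.0184)² = 0.000340
Total = 0.00980. Share from R = 0.00946/0.00980 = 0.965.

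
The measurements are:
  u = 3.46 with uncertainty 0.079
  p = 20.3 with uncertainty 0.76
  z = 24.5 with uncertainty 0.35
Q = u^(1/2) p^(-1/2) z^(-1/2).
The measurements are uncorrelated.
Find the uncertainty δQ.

Each factor contributes (exponent × relative error)² to (δQ/Q)²:
  (½·δu/u)² = (0.5×0.0228)² = 0.000130;  (−½·δp/p)² = (-0.5×0.0374)² = 0.000350;  (−½·δz/z)² = (-0.5×0.0143)² = 5.1e-05
δQ/Q = √(0.000532) = 0.0231
Q = 0.0834, so δQ = 0.0231 × 0.0834 = 0.00192.

0.00192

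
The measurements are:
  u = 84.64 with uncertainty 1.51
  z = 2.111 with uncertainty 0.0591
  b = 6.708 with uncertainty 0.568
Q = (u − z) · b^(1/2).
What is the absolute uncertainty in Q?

Let w = u − z = 82.53. δw = √(δu² + δz²) = √(2.28 + 0.00349) = 1.51, so δw/w = 0.0183.
Q is then a monomial in w, b:
δQ/Q = √((δw/w)² + (½·δb/b)²) = √(0.000335 + 0.00179) = 0.0461
Q = 213.7, so δQ = 0.0461 × 213.7 = 9.86.

9.86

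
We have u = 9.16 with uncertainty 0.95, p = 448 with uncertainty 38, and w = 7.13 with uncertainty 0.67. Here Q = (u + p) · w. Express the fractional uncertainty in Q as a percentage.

Let h = u + p = 457. δh = √(δu² + δp²) = √(0.902 + 1440) = 38.0, so δh/h = 0.0831.
Q is then a monomial in h, w:
δQ/Q = √((δh/h)² + (1·δw/w)²) = √(0.00691 + 0.00883) = 0.125

12.5%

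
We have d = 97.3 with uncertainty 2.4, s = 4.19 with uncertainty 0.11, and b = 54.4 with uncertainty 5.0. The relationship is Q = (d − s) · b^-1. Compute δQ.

Let u = d − s = 93.1. δu = √(δd² + δs²) = √(5.76 + 0.0121) = 2.40, so δu/u = 0.0258.
Q is then a monomial in u, b:
δQ/Q = √((δu/u)² + (-1·δb/b)²) = √(0.000666 + 0.00845) = 0.0955
Q = 1.71, so δQ = 0.0955 × 1.71 = 0.163.

0.163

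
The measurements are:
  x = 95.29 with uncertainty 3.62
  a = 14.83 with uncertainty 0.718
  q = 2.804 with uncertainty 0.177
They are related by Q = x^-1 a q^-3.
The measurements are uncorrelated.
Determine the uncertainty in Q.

0.00141

Q is a product of powers, so relative uncertainties combine in quadrature:
  (-1·δx/x)² = (-1×0.0380)² = 0.00144;  (1·δa/a)² = (1×0.0484)² = 0.00234;  (-3·δq/q)² = (-3×0.0631)² = 0.0359
δQ/Q = √(0.0396) = 0.199
Q = 0.007059, so δQ = 0.199 × 0.007059 = 0.00141.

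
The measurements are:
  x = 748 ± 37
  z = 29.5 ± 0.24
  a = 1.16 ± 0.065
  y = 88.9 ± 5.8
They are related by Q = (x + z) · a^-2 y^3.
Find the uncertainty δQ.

9.36e+07

Let u = x + z = 778. δu = √(δx² + δz²) = √(1370 + 0.0576) = 37.0, so δu/u = 0.0476.
Q is then a monomial in u, a, y:
δQ/Q = √((δu/u)² + (-2·δa/a)² + (3·δy/y)²) = √(0.00226 + 0.0126 + 0.0383) = 0.231
Q = 4.06e+08, so δQ = 0.231 × 4.06e+08 = 9.36e+07.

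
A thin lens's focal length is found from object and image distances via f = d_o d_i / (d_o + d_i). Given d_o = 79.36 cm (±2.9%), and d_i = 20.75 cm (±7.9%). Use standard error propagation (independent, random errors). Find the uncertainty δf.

1.03 cm

∂f/∂d_o = (d_i/(d_o+d_i))² = 0.0430;  ∂f/∂d_i = (d_o/(d_o+d_i))² = 0.628
δf = √((∂f/∂d_o · δd_o)² + (∂f/∂d_i · δd_i)²) = √(0.00978 + 1.06) = 1.03 cm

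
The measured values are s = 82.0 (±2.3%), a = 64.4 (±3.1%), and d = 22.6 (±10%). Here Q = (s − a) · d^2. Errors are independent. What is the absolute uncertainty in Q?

2280

Let u = s − a = 17.6. δu = √(δs² + δa²) = √(3.56 + 3.99) = 2.75, so δu/u = 0.156.
Q is then a monomial in u, d:
δQ/Q = √((δu/u)² + (2·δd/d)²) = √(0.0243 + 0.0400) = 0.254
Q = 8990, so δQ = 0.254 × 8990 = 2280.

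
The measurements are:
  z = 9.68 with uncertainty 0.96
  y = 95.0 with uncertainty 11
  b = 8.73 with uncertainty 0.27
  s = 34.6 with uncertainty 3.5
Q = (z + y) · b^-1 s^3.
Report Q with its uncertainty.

Let u = z + y = 105. δu = √(δz² + δy²) = √(0.922 + 121) = 11.0, so δu/u = 0.105.
Q is then a monomial in u, b, s:
δQ/Q = √((δu/u)² + (-1·δb/b)² + (3·δs/s)²) = √(0.0111 + 0.000957 + 0.0921) = 0.323
Q = 4.97e+05, so δQ = 0.323 × 4.97e+05 = 1.6e+05.

(4.97 ± 1.60) × 10^5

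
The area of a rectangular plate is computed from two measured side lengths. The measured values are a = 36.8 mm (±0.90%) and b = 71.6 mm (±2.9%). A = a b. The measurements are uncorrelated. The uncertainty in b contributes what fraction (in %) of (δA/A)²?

(δA/A)² = (1·δa/a)² + (1·δb/b)²
  a term: (1×0.00900)² = 8.1e-05
  b term: (1×0.0290)² = 0.000841
Total = 0.000922. Share from b = 0.000841/0.000922 = 0.912.

91.2%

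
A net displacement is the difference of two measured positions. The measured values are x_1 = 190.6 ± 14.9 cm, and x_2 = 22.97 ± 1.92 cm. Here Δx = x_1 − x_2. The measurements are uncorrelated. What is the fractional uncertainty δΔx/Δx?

0.0896

For a sum/difference, combine absolute errors in quadrature:
  (δx_1)² = 222;  (δx_2)² = 3.69
δΔx = √(226) = 15.0 cm
Δx = 167.6 cm, so δΔx/Δx = 15.0/167.6 = 0.0896.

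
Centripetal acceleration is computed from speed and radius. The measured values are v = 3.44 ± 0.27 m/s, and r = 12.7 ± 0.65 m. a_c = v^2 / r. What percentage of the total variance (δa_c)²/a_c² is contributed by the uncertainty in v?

(δa_c/a_c)² = (2·δv/v)² + (-1·δr/r)²
  v term: (2×0.0785)² = 0.0246
  r term: (-1×0.0512)² = 0.00262
Total = 0.0273. Share from v = 0.0246/0.0273 = 0.904.

90.4%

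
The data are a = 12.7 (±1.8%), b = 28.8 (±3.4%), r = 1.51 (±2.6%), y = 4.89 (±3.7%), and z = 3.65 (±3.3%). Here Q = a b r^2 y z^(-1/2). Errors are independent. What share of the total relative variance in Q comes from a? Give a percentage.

5.56%

(δQ/Q)² = (1·δa/a)² + (1·δb/b)² + (2·δr/r)² + (1·δy/y)² + (−½·δz/z)²
  a term: (1×0.0180)² = 0.000324
  b term: (1×0.0340)² = 0.00116
  r term: (2×0.0260)² = 0.00270
  y term: (1×0.0370)² = 0.00137
  z term: (-0.5×0.0330)² = 0.000272
Total = 0.00583. Share from a = 0.000324/0.00583 = 0.0556.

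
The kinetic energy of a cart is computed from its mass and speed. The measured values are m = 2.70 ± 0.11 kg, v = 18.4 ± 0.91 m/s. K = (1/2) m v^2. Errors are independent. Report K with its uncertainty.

Each factor contributes (exponent × relative error)² to (δK/K)²:
  (1·δm/m)² = (1×0.0407)² = 0.00166;  (2·δv/v)² = (2×0.0495)² = 0.00978
δK/K = √(0.0114) = 0.107
K = 457 J, so δK = 0.107 × 457 = 48.9 J.

457 ± 48.9 J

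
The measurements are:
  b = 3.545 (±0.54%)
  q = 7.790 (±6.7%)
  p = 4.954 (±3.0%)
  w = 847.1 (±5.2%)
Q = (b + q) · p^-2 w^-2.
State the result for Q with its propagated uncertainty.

Let u = b + q = 11.34. δu = √(δb² + δq²) = √(0.000366 + 0.272) = 0.522, so δu/u = 0.0461.
Q is then a monomial in u, p, w:
δQ/Q = √((δu/u)² + (-2·δp/p)² + (-2·δw/w)²) = √(0.00212 + 0.00360 + 0.0108) = 0.129
Q = 6.436e-07, so δQ = 0.129 × 6.436e-07 = 8.28e-08.

(6.436 ± 0.828) × 10^-7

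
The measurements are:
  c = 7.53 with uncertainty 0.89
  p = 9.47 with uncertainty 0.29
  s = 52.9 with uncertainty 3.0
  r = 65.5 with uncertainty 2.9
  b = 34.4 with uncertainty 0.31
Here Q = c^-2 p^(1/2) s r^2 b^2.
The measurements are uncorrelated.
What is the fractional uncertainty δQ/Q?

0.260

Products/powers → add relative errors in quadrature, weighted by exponent:
  (-2·δc/c)² = (-2×0.118)² = 0.0559;  (½·δp/p)² = (0.5×0.0306)² = 0.000234;  (1·δs/s)² = (1×0.0567)² = 0.00322;  (2·δr/r)² = (2×0.0443)² = 0.00784;  (2·δb/b)² = (2×0.00901)² = 0.000325
δQ/Q = √(0.0675) = 0.260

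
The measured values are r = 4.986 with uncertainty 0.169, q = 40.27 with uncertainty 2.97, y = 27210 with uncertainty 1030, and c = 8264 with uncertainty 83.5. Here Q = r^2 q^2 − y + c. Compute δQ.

Let p = r^2·q^2 = 40320. δp/p = √((2·δr/r)² + (2·δq/q)²) = √(0.00460 + 0.0218) = 0.162, so δp = 6540.
Q = p − y + c: δQ = √(δp² + δy² + δc²) = √(4.28e+07 + 1.06e+06 + 6970) = 6630

6630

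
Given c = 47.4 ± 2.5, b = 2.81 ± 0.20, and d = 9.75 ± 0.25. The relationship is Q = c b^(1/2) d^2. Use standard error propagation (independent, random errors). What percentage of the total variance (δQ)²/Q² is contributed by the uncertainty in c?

(δQ/Q)² = (1·δc/c)² + (½·δb/b)² + (2·δd/d)²
  c term: (1×0.0527)² = 0.00278
  b term: (0.5×0.0712)² = 0.00127
  d term: (2×0.0256)² = 0.00263
Total = 0.00668. Share from c = 0.00278/0.00668 = 0.417.

41.7%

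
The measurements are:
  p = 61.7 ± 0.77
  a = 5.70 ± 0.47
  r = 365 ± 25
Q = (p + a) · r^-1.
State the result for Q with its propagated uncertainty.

Let u = p + a = 67.4. δu = √(δp² + δa²) = √(0.593 + 0.221) = 0.902, so δu/u = 0.0134.
Q is then a monomial in u, r:
δQ/Q = √((δu/u)² + (-1·δr/r)²) = √(0.000179 + 0.00469) = 0.0698
Q = 0.185, so δQ = 0.0698 × 0.185 = 0.0129.

0.185 ± 0.0129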